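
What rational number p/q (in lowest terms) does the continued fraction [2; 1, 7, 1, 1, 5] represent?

Start with 5.
1 + 1/(5/1) = 1 + 1/5 = 6/5
1 + 1/(6/5) = 1 + 5/6 = 11/6
7 + 1/(11/6) = 7 + 6/11 = 83/11
1 + 1/(83/11) = 1 + 11/83 = 94/83
2 + 1/(94/83) = 2 + 83/94 = 271/94

271/94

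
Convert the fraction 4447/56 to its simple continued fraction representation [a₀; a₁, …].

[79; 2, 2, 3, 3]

⌊4447/56⌋ = 79, remainder 23
⌊56/23⌋ = 2, remainder 10
⌊23/10⌋ = 2, remainder 3
⌊10/3⌋ = 3, remainder 1
⌊3/1⌋ = 3, remainder 0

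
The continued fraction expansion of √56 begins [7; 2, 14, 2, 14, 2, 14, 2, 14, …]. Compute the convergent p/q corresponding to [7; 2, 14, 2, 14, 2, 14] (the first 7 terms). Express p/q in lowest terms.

194873/26041

Collapse the nested fraction from the inside out:
Start with 14.
2 + 1/(14/1) = 2 + 1/14 = 29/14
14 + 1/(29/14) = 14 + 14/29 = 420/29
2 + 1/(420/29) = 2 + 29/420 = 869/420
14 + 1/(869/420) = 14 + 420/869 = 12586/869
2 + 1/(12586/869) = 2 + 869/12586 = 26041/12586
7 + 1/(26041/12586) = 7 + 12586/26041 = 194873/26041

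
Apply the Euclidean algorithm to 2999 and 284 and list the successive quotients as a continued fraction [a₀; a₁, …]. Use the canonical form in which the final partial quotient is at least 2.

[10; 1, 1, 3, 1, 2, 11]

Apply division with remainder until the remainder is 0:
2999 ÷ 284 → quotient 10, remainder 159
284 ÷ 159 → quotient 1, remainder 125
159 ÷ 125 → quotient 1, remainder 34
125 ÷ 34 → quotient 3, remainder 23
34 ÷ 23 → quotient 1, remainder 11
23 ÷ 11 → quotient 2, remainder 1
11 ÷ 1 → quotient 11, remainder 0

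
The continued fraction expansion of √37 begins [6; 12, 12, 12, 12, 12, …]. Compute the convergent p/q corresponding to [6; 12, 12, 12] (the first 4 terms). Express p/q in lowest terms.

10657/1752

Start with 12.
12 + 1/(12/1) = 12 + 1/12 = 145/12
12 + 1/(145/12) = 12 + 12/145 = 1752/145
6 + 1/(1752/145) = 6 + 145/1752 = 10657/1752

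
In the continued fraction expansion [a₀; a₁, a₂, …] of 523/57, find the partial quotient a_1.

5

Run the Euclidean algorithm, recording each quotient:
523 = 9·57 + 10, so a_0 = 9
57 = 5·10 + 7, so a_1 = 5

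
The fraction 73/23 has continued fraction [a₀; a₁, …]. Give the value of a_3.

3

⌊73/23⌋ = 3, remainder 4
⌊23/4⌋ = 5, remainder 3
⌊4/3⌋ = 1, remainder 1
⌊3/1⌋ = 3, remainder 0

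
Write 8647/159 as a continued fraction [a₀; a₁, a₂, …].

[54; 2, 1, 1, 1, 1, 5, 2]

Apply division with remainder until the remainder is 0:
8647 ÷ 159 → quotient 54, remainder 61
159 ÷ 61 → quotient 2, remainder 37
61 ÷ 37 → quotient 1, remainder 24
37 ÷ 24 → quotient 1, remainder 13
24 ÷ 13 → quotient 1, remainder 11
13 ÷ 11 → quotient 1, remainder 2
11 ÷ 2 → quotient 5, remainder 1
2 ÷ 1 → quotient 2, remainder 0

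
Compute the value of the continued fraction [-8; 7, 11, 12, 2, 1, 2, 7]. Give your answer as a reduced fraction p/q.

Start with 7.
2 + 1/(7/1) = 2 + 1/7 = 15/7
1 + 1/(15/7) = 1 + 7/15 = 22/15
2 + 1/(22/15) = 2 + 15/22 = 59/22
12 + 1/(59/22) = 12 + 22/59 = 730/59
11 + 1/(730/59) = 11 + 59/730 = 8089/730
7 + 1/(8089/730) = 7 + 730/8089 = 57353/8089
-8 + 1/(57353/8089) = -8 + 8089/57353 = -450735/57353

-450735/57353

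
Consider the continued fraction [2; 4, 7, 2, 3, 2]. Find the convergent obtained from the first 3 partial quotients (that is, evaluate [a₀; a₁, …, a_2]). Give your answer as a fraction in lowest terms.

65/29

a_0 = 2: 2/1
a_1 = 4: 9/4
a_2 = 7: 65/29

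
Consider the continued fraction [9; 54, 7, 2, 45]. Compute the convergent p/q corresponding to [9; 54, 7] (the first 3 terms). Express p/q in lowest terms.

Start with 7.
54 + 1/(7/1) = 54 + 1/7 = 379/7
9 + 1/(379/7) = 9 + 7/379 = 3418/379

3418/379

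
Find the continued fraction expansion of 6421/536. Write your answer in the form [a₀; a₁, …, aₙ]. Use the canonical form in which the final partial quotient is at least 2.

Run the Euclidean algorithm, recording each quotient:
6421 ÷ 536 → quotient 11, remainder 525
536 ÷ 525 → quotient 1, remainder 11
525 ÷ 11 → quotient 47, remainder 8
11 ÷ 8 → quotient 1, remainder 3
8 ÷ 3 → quotient 2, remainder 2
3 ÷ 2 → quotient 1, remainder 1
2 ÷ 1 → quotient 2, remainder 0

[11; 1, 47, 1, 2, 1, 2]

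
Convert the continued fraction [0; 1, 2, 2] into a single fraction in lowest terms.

5/7

Start with 2.
2 + 1/(2/1) = 2 + 1/2 = 5/2
1 + 1/(5/2) = 1 + 2/5 = 7/5
0 + 1/(7/5) = 0 + 5/7 = 5/7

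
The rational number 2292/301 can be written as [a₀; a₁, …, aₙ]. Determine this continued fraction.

2292 ÷ 301 → quotient 7, remainder 185
301 ÷ 185 → quotient 1, remainder 116
185 ÷ 116 → quotient 1, remainder 69
116 ÷ 69 → quotient 1, remainder 47
69 ÷ 47 → quotient 1, remainder 22
47 ÷ 22 → quotient 2, remainder 3
22 ÷ 3 → quotient 7, remainder 1
3 ÷ 1 → quotient 3, remainder 0

[7; 1, 1, 1, 1, 2, 7, 3]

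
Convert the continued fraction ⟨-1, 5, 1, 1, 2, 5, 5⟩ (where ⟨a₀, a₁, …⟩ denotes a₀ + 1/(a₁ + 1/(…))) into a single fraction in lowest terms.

-643/783

Compute successive convergents:
a_0 = -1: -1/1
a_1 = 5: -4/5
a_2 = 1: -5/6
a_3 = 1: -9/11
a_4 = 2: -23/28
a_5 = 5: -124/151
a_6 = 5: -643/783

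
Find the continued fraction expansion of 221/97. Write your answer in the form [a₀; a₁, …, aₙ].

Run the Euclidean algorithm, recording each quotient:
221 = 2·97 + 27, so a_0 = 2
97 = 3·27 + 16, so a_1 = 3
27 = 1·16 + 11, so a_2 = 1
16 = 1·11 + 5, so a_3 = 1
11 = 2·5 + 1, so a_4 = 2
5 = 5·1 + 0, so a_5 = 5

[2; 3, 1, 1, 2, 5]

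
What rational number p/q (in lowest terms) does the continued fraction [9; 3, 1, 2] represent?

Starting at the tail and folding back:
Start with 2.
1 + 1/(2/1) = 1 + 1/2 = 3/2
3 + 1/(3/2) = 3 + 2/3 = 11/3
9 + 1/(11/3) = 9 + 3/11 = 102/11

102/11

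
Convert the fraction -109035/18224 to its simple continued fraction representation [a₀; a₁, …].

[-6; 58, 1, 43, 7]

Run the Euclidean algorithm, recording each quotient:
⌊-109035/18224⌋ = -6, remainder 309
⌊18224/309⌋ = 58, remainder 302
⌊309/302⌋ = 1, remainder 7
⌊302/7⌋ = 43, remainder 1
⌊7/1⌋ = 7, remainder 0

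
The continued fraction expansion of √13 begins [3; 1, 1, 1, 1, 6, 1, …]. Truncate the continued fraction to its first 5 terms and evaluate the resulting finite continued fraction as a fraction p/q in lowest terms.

Start with 1.
1 + 1/(1/1) = 1 + 1/1 = 2/1
1 + 1/(2/1) = 1 + 1/2 = 3/2
1 + 1/(3/2) = 1 + 2/3 = 5/3
3 + 1/(5/3) = 3 + 3/5 = 18/5

18/5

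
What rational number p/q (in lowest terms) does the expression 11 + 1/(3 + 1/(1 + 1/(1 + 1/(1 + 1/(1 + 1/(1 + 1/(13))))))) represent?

4454/395

a_0 = 11: 11/1
a_1 = 3: 34/3
a_2 = 1: 45/4
a_3 = 1: 79/7
a_4 = 1: 124/11
a_5 = 1: 203/18
a_6 = 1: 327/29
a_7 = 13: 4454/395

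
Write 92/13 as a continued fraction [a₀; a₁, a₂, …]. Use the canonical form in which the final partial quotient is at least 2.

[7; 13]

92 ÷ 13 → quotient 7, remainder 1
13 ÷ 1 → quotient 13, remainder 0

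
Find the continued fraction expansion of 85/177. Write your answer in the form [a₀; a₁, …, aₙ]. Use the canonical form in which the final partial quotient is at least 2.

[0; 2, 12, 7]

85 = 0·177 + 85, so a_0 = 0
177 = 2·85 + 7, so a_1 = 2
85 = 12·7 + 1, so a_2 = 12
7 = 7·1 + 0, so a_3 = 7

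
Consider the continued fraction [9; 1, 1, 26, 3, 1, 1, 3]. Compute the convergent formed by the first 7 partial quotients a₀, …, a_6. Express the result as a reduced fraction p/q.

Start with 1.
1 + 1/(1/1) = 1 + 1/1 = 2/1
3 + 1/(2/1) = 3 + 1/2 = 7/2
26 + 1/(7/2) = 26 + 2/7 = 184/7
1 + 1/(184/7) = 1 + 7/184 = 191/184
1 + 1/(191/184) = 1 + 184/191 = 375/191
9 + 1/(375/191) = 9 + 191/375 = 3566/375

3566/375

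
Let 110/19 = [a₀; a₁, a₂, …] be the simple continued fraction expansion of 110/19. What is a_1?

Repeatedly divide and take the remainder:
110 ÷ 19 → quotient 5, remainder 15
19 ÷ 15 → quotient 1, remainder 4

1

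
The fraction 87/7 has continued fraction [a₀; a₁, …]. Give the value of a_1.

2

Run the Euclidean algorithm, recording each quotient:
⌊87/7⌋ = 12, remainder 3
⌊7/3⌋ = 2, remainder 1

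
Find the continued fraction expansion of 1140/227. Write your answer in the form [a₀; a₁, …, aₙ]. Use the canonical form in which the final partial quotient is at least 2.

[5; 45, 2, 2]

1140 ÷ 227 → quotient 5, remainder 5
227 ÷ 5 → quotient 45, remainder 2
5 ÷ 2 → quotient 2, remainder 1
2 ÷ 1 → quotient 2, remainder 0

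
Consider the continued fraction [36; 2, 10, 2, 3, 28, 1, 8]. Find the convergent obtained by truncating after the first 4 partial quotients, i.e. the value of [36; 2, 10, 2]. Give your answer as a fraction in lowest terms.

1605/44

Build up convergents one term at a time:
a_0 = 36: 36/1
a_1 = 2: 73/2
a_2 = 10: 766/21
a_3 = 2: 1605/44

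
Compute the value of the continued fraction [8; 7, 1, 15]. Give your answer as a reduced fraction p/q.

1032/127

Collapse the nested fraction from the inside out:
Start with 15.
1 + 1/(15/1) = 1 + 1/15 = 16/15
7 + 1/(16/15) = 7 + 15/16 = 127/16
8 + 1/(127/16) = 8 + 16/127 = 1032/127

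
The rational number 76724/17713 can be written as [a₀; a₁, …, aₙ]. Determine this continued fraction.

[4; 3, 60, 1, 1, 6, 2, 3]

76724 = 4·17713 + 5872, so a_0 = 4
17713 = 3·5872 + 97, so a_1 = 3
5872 = 60·97 + 52, so a_2 = 60
97 = 1·52 + 45, so a_3 = 1
52 = 1·45 + 7, so a_4 = 1
45 = 6·7 + 3, so a_5 = 6
7 = 2·3 + 1, so a_6 = 2
3 = 3·1 + 0, so a_7 = 3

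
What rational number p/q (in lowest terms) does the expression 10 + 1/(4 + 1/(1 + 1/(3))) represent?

Start with 3.
1 + 1/(3/1) = 1 + 1/3 = 4/3
4 + 1/(4/3) = 4 + 3/4 = 19/4
10 + 1/(19/4) = 10 + 4/19 = 194/19

194/19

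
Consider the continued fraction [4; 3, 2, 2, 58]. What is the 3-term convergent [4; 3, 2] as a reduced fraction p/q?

Starting at the tail and folding back:
Start with 2.
3 + 1/(2/1) = 3 + 1/2 = 7/2
4 + 1/(7/2) = 4 + 2/7 = 30/7

30/7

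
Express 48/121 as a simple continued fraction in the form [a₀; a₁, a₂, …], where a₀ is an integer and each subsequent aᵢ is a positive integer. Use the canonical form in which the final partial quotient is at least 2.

[0; 2, 1, 1, 11, 2]

Apply division with remainder until the remainder is 0:
48 = 0·121 + 48, so a_0 = 0
121 = 2·48 + 25, so a_1 = 2
48 = 1·25 + 23, so a_2 = 1
25 = 1·23 + 2, so a_3 = 1
23 = 11·2 + 1, so a_4 = 11
2 = 2·1 + 0, so a_5 = 2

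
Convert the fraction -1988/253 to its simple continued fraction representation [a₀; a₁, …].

⌊-1988/253⌋ = -8, remainder 36
⌊253/36⌋ = 7, remainder 1
⌊36/1⌋ = 36, remainder 0

[-8; 7, 36]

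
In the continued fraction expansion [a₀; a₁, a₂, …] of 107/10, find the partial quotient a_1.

Repeatedly divide and take the remainder:
⌊107/10⌋ = 10, remainder 7
⌊10/7⌋ = 1, remainder 3

1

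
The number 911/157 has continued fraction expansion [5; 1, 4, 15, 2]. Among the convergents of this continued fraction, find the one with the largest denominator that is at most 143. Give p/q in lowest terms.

441/76

List convergents until the denominator exceeds the bound:
a_0 = 5: 5/1  (≤ bound)
a_1 = 1: 6/1  (≤ bound)
a_2 = 4: 29/5  (≤ bound)
a_3 = 15: 441/76  (≤ bound)
a_4 = 2: 911/157  (> 143, stop)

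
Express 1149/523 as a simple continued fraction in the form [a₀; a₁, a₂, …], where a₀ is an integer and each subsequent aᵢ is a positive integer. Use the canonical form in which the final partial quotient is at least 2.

[2; 5, 12, 1, 7]

⌊1149/523⌋ = 2, remainder 103
⌊523/103⌋ = 5, remainder 8
⌊103/8⌋ = 12, remainder 7
⌊8/7⌋ = 1, remainder 1
⌊7/1⌋ = 7, remainder 0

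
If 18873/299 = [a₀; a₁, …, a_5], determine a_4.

1

⌊18873/299⌋ = 63, remainder 36
⌊299/36⌋ = 8, remainder 11
⌊36/11⌋ = 3, remainder 3
⌊11/3⌋ = 3, remainder 2
⌊3/2⌋ = 1, remainder 1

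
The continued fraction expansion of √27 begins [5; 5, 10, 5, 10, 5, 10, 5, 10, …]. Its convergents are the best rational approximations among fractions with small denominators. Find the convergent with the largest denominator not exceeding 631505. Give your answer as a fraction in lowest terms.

a_0 = 5: 5/1  (≤ bound)
a_1 = 5: 26/5  (≤ bound)
a_2 = 10: 265/51  (≤ bound)
a_3 = 5: 1351/260  (≤ bound)
a_4 = 10: 13775/2651  (≤ bound)
a_5 = 5: 70226/13515  (≤ bound)
a_6 = 10: 716035/137801  (≤ bound)
a_7 = 5: 3650401/702520  (> 631505, stop)

716035/137801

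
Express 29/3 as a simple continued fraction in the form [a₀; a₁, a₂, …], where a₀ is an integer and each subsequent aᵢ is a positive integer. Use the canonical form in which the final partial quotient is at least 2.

[9; 1, 2]

Apply division with remainder until the remainder is 0:
⌊29/3⌋ = 9, remainder 2
⌊3/2⌋ = 1, remainder 1
⌊2/1⌋ = 2, remainder 0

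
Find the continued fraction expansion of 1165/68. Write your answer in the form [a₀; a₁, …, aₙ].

Apply division with remainder until the remainder is 0:
⌊1165/68⌋ = 17, remainder 9
⌊68/9⌋ = 7, remainder 5
⌊9/5⌋ = 1, remainder 4
⌊5/4⌋ = 1, remainder 1
⌊4/1⌋ = 4, remainder 0

[17; 7, 1, 1, 4]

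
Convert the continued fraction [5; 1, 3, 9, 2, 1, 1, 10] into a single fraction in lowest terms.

11772/2045

Starting at the tail and folding back:
Start with 10.
1 + 1/(10/1) = 1 + 1/10 = 11/10
1 + 1/(11/10) = 1 + 10/11 = 21/11
2 + 1/(21/11) = 2 + 11/21 = 53/21
9 + 1/(53/21) = 9 + 21/53 = 498/53
3 + 1/(498/53) = 3 + 53/498 = 1547/498
1 + 1/(1547/498) = 1 + 498/1547 = 2045/1547
5 + 1/(2045/1547) = 5 + 1547/2045 = 11772/2045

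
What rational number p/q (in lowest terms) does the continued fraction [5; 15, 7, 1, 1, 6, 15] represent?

113845/22472

Work from the innermost term outward:
Start with 15.
6 + 1/(15/1) = 6 + 1/15 = 91/15
1 + 1/(91/15) = 1 + 15/91 = 106/91
1 + 1/(106/91) = 1 + 91/106 = 197/106
7 + 1/(197/106) = 7 + 106/197 = 1485/197
15 + 1/(1485/197) = 15 + 197/1485 = 22472/1485
5 + 1/(22472/1485) = 5 + 1485/22472 = 113845/22472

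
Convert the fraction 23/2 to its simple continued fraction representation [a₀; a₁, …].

23 = 11·2 + 1, so a_0 = 11
2 = 2·1 + 0, so a_1 = 2

[11; 2]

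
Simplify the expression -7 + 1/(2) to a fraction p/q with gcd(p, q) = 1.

Work from the innermost term outward:
Start with 2.
-7 + 1/(2/1) = -7 + 1/2 = -13/2

-13/2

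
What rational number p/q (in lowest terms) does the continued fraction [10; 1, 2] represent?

32/3

Use the convergent recurrence hₖ = aₖ·hₖ₋₁ + hₖ₋₂ (and likewise for the denominators kₖ):
a_0 = 10: 10/1
a_1 = 1: 11/1
a_2 = 2: 32/3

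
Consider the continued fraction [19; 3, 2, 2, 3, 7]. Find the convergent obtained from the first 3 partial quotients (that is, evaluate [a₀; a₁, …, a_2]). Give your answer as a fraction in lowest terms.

135/7

Starting at the tail and folding back:
Start with 2.
3 + 1/(2/1) = 3 + 1/2 = 7/2
19 + 1/(7/2) = 19 + 2/7 = 135/7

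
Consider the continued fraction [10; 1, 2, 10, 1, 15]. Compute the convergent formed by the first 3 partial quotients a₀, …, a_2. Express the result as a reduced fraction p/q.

32/3

Collapse the nested fraction from the inside out:
Start with 2.
1 + 1/(2/1) = 1 + 1/2 = 3/2
10 + 1/(3/2) = 10 + 2/3 = 32/3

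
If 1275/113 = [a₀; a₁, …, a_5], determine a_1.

3

1275 ÷ 113 → quotient 11, remainder 32
113 ÷ 32 → quotient 3, remainder 17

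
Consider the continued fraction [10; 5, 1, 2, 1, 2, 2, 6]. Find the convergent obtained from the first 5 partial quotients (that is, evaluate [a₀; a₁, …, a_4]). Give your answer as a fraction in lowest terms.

Start with 1.
2 + 1/(1/1) = 2 + 1/1 = 3/1
1 + 1/(3/1) = 1 + 1/3 = 4/3
5 + 1/(4/3) = 5 + 3/4 = 23/4
10 + 1/(23/4) = 10 + 4/23 = 234/23

234/23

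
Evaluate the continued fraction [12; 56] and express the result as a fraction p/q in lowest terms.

Start with 56.
12 + 1/(56/1) = 12 + 1/56 = 673/56

673/56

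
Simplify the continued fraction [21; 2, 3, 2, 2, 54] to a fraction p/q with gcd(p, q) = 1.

Start with 54.
2 + 1/(54/1) = 2 + 1/54 = 109/54
2 + 1/(109/54) = 2 + 54/109 = 272/109
3 + 1/(272/109) = 3 + 109/272 = 925/272
2 + 1/(925/272) = 2 + 272/925 = 2122/925
21 + 1/(2122/925) = 21 + 925/2122 = 45487/2122

45487/2122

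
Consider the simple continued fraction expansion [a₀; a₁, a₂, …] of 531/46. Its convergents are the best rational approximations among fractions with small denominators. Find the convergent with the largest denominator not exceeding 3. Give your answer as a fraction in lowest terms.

List convergents until the denominator exceeds the bound:
a_0 = 11: 11/1  (≤ bound)
a_1 = 1: 12/1  (≤ bound)
a_2 = 1: 23/2  (≤ bound)
a_3 = 5: 127/11  (> 3, stop)

23/2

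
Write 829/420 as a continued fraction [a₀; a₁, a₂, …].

829 = 1·420 + 409, so a_0 = 1
420 = 1·409 + 11, so a_1 = 1
409 = 37·11 + 2, so a_2 = 37
11 = 5·2 + 1, so a_3 = 5
2 = 2·1 + 0, so a_4 = 2

[1; 1, 37, 5, 2]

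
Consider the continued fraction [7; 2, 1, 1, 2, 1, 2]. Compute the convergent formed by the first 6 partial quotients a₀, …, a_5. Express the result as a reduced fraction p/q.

a_0 = 7: 7/1
a_1 = 2: 15/2
a_2 = 1: 22/3
a_3 = 1: 37/5
a_4 = 2: 96/13
a_5 = 1: 133/18

133/18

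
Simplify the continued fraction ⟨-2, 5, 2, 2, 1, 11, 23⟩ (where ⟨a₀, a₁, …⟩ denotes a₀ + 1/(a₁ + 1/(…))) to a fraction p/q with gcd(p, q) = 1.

Start with 23.
11 + 1/(23/1) = 11 + 1/23 = 254/23
1 + 1/(254/23) = 1 + 23/254 = 277/254
2 + 1/(277/254) = 2 + 254/277 = 808/277
2 + 1/(808/277) = 2 + 277/808 = 1893/808
5 + 1/(1893/808) = 5 + 808/1893 = 10273/1893
-2 + 1/(10273/1893) = -2 + 1893/10273 = -18653/10273

-18653/10273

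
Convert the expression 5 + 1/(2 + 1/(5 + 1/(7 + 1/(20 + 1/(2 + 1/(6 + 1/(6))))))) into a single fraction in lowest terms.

710347/130203

Compute successive convergents:
a_0 = 5: 5/1
a_1 = 2: 11/2
a_2 = 5: 60/11
a_3 = 7: 431/79
a_4 = 20: 8680/1591
a_5 = 2: 17791/3261
a_6 = 6: 115426/21157
a_7 = 6: 710347/130203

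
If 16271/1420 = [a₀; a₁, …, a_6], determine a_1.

16271 ÷ 1420 → quotient 11, remainder 651
1420 ÷ 651 → quotient 2, remainder 118

2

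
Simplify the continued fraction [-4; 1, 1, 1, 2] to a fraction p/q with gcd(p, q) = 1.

-27/8

Work from the innermost term outward:
Start with 2.
1 + 1/(2/1) = 1 + 1/2 = 3/2
1 + 1/(3/2) = 1 + 2/3 = 5/3
1 + 1/(5/3) = 1 + 3/5 = 8/5
-4 + 1/(8/5) = -4 + 5/8 = -27/8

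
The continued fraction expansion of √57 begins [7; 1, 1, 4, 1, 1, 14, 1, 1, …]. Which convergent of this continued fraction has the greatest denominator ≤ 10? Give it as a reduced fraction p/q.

68/9

a_0 = 7: 7/1  (≤ bound)
a_1 = 1: 8/1  (≤ bound)
a_2 = 1: 15/2  (≤ bound)
a_3 = 4: 68/9  (≤ bound)
a_4 = 1: 83/11  (> 10, stop)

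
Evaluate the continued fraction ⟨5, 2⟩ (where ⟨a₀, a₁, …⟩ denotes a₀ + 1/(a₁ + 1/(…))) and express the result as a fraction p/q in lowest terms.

11/2

a_0 = 5: 5/1
a_1 = 2: 11/2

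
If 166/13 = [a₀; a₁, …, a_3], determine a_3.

Run the Euclidean algorithm, recording each quotient:
⌊166/13⌋ = 12, remainder 10
⌊13/10⌋ = 1, remainder 3
⌊10/3⌋ = 3, remainder 1
⌊3/1⌋ = 3, remainder 0

3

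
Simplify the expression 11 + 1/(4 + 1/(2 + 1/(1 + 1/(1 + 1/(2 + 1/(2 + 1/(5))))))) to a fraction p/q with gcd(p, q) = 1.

a_0 = 11: 11/1
a_1 = 4: 45/4
a_2 = 2: 101/9
a_3 = 1: 146/13
a_4 = 1: 247/22
a_5 = 2: 640/57
a_6 = 2: 1527/136
a_7 = 5: 8275/737

8275/737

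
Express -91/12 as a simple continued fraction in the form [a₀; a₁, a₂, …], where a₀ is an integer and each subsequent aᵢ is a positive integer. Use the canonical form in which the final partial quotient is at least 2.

[-8; 2, 2, 2]

-91 ÷ 12 → quotient -8, remainder 5
12 ÷ 5 → quotient 2, remainder 2
5 ÷ 2 → quotient 2, remainder 1
2 ÷ 1 → quotient 2, remainder 0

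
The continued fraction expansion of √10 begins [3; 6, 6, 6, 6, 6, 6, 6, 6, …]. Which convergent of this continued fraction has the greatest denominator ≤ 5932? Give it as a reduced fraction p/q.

List convergents until the denominator exceeds the bound:
a_0 = 3: 3/1  (≤ bound)
a_1 = 6: 19/6  (≤ bound)
a_2 = 6: 117/37  (≤ bound)
a_3 = 6: 721/228  (≤ bound)
a_4 = 6: 4443/1405  (≤ bound)
a_5 = 6: 27379/8658  (> 5932, stop)

4443/1405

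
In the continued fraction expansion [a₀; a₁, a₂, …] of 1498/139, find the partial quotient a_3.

2

1498 = 10·139 + 108, so a_0 = 10
139 = 1·108 + 31, so a_1 = 1
108 = 3·31 + 15, so a_2 = 3
31 = 2·15 + 1, so a_3 = 2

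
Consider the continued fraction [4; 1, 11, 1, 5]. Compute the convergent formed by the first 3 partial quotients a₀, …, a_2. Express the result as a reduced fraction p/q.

Start with 11.
1 + 1/(11/1) = 1 + 1/11 = 12/11
4 + 1/(12/11) = 4 + 11/12 = 59/12

59/12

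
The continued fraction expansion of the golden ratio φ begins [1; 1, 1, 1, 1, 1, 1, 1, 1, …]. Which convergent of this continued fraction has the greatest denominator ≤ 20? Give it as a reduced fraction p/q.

a_0 = 1: 1/1  (≤ bound)
a_1 = 1: 2/1  (≤ bound)
a_2 = 1: 3/2  (≤ bound)
a_3 = 1: 5/3  (≤ bound)
a_4 = 1: 8/5  (≤ bound)
a_5 = 1: 13/8  (≤ bound)
a_6 = 1: 21/13  (≤ bound)
a_7 = 1: 34/21  (> 20, stop)

21/13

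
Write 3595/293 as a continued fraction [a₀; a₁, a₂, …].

3595 = 12·293 + 79, so a_0 = 12
293 = 3·79 + 56, so a_1 = 3
79 = 1·56 + 23, so a_2 = 1
56 = 2·23 + 10, so a_3 = 2
23 = 2·10 + 3, so a_4 = 2
10 = 3·3 + 1, so a_5 = 3
3 = 3·1 + 0, so a_6 = 3

[12; 3, 1, 2, 2, 3, 3]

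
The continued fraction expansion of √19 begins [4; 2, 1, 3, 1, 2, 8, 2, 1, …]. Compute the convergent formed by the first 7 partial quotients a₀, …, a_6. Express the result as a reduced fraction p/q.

1421/326

Start with 8.
2 + 1/(8/1) = 2 + 1/8 = 17/8
1 + 1/(17/8) = 1 + 8/17 = 25/17
3 + 1/(25/17) = 3 + 17/25 = 92/25
1 + 1/(92/25) = 1 + 25/92 = 117/92
2 + 1/(117/92) = 2 + 92/117 = 326/117
4 + 1/(326/117) = 4 + 117/326 = 1421/326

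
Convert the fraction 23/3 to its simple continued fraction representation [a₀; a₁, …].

[7; 1, 2]

23 ÷ 3 → quotient 7, remainder 2
3 ÷ 2 → quotient 1, remainder 1
2 ÷ 1 → quotient 2, remainder 0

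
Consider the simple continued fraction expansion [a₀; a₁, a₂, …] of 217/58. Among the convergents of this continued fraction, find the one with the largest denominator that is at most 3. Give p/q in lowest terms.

List convergents until the denominator exceeds the bound:
a_0 = 3: 3/1  (≤ bound)
a_1 = 1: 4/1  (≤ bound)
a_2 = 2: 11/3  (≤ bound)
a_3 = 1: 15/4  (> 3, stop)

11/3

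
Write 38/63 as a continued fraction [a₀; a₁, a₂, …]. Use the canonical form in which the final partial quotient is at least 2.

[0; 1, 1, 1, 1, 12]

⌊38/63⌋ = 0, remainder 38
⌊63/38⌋ = 1, remainder 25
⌊38/25⌋ = 1, remainder 13
⌊25/13⌋ = 1, remainder 12
⌊13/12⌋ = 1, remainder 1
⌊12/1⌋ = 12, remainder 0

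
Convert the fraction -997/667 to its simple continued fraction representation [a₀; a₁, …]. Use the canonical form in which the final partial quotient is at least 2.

⌊-997/667⌋ = -2, remainder 337
⌊667/337⌋ = 1, remainder 330
⌊337/330⌋ = 1, remainder 7
⌊330/7⌋ = 47, remainder 1
⌊7/1⌋ = 7, remainder 0

[-2; 1, 1, 47, 7]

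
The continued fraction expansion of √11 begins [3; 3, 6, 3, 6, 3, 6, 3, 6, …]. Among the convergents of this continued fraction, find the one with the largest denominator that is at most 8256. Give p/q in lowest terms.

25077/7561

a_0 = 3: 3/1  (≤ bound)
a_1 = 3: 10/3  (≤ bound)
a_2 = 6: 63/19  (≤ bound)
a_3 = 3: 199/60  (≤ bound)
a_4 = 6: 1257/379  (≤ bound)
a_5 = 3: 3970/1197  (≤ bound)
a_6 = 6: 25077/7561  (≤ bound)
a_7 = 3: 79201/23880  (> 8256, stop)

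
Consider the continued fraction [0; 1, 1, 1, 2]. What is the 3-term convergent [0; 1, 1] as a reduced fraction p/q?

a_0 = 0: 0/1
a_1 = 1: 1/1
a_2 = 1: 1/2

1/2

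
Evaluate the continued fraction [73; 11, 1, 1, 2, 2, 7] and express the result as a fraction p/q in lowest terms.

Collapse the nested fraction from the inside out:
Start with 7.
2 + 1/(7/1) = 2 + 1/7 = 15/7
2 + 1/(15/7) = 2 + 7/15 = 37/15
1 + 1/(37/15) = 1 + 15/37 = 52/37
1 + 1/(52/37) = 1 + 37/52 = 89/52
11 + 1/(89/52) = 11 + 52/89 = 1031/89
73 + 1/(1031/89) = 73 + 89/1031 = 75352/1031

75352/1031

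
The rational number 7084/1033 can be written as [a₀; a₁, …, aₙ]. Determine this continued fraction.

⌊7084/1033⌋ = 6, remainder 886
⌊1033/886⌋ = 1, remainder 147
⌊886/147⌋ = 6, remainder 4
⌊147/4⌋ = 36, remainder 3
⌊4/3⌋ = 1, remainder 1
⌊3/1⌋ = 3, remainder 0

[6; 1, 6, 36, 1, 3]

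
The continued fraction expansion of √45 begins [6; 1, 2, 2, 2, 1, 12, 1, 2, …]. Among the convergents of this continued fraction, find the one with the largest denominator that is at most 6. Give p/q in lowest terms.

20/3

a_0 = 6: 6/1  (≤ bound)
a_1 = 1: 7/1  (≤ bound)
a_2 = 2: 20/3  (≤ bound)
a_3 = 2: 47/7  (> 6, stop)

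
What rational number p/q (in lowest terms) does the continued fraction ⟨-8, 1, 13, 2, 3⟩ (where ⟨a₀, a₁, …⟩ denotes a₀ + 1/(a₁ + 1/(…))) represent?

-714/101

Build up convergents one term at a time:
a_0 = -8: -8/1
a_1 = 1: -7/1
a_2 = 13: -99/14
a_3 = 2: -205/29
a_4 = 3: -714/101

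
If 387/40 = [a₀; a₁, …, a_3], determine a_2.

387 = 9·40 + 27, so a_0 = 9
40 = 1·27 + 13, so a_1 = 1
27 = 2·13 + 1, so a_2 = 2

2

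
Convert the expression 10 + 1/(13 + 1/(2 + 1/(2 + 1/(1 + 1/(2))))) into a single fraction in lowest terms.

a_0 = 10: 10/1
a_1 = 13: 131/13
a_2 = 2: 272/27
a_3 = 2: 675/67
a_4 = 1: 947/94
a_5 = 2: 2569/255

2569/255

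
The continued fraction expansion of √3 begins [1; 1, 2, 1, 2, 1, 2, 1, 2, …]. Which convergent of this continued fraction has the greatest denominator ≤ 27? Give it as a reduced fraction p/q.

a_0 = 1: 1/1  (≤ bound)
a_1 = 1: 2/1  (≤ bound)
a_2 = 2: 5/3  (≤ bound)
a_3 = 1: 7/4  (≤ bound)
a_4 = 2: 19/11  (≤ bound)
a_5 = 1: 26/15  (≤ bound)
a_6 = 2: 71/41  (> 27, stop)

26/15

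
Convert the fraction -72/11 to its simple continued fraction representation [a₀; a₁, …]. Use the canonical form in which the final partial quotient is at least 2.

[-7; 2, 5]

⌊-72/11⌋ = -7, remainder 5
⌊11/5⌋ = 2, remainder 1
⌊5/1⌋ = 5, remainder 0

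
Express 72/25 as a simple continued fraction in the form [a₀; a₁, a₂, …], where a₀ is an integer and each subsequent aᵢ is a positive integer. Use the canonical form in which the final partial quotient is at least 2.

[2; 1, 7, 3]

72 = 2·25 + 22, so a_0 = 2
25 = 1·22 + 3, so a_1 = 1
22 = 7·3 + 1, so a_2 = 7
3 = 3·1 + 0, so a_3 = 3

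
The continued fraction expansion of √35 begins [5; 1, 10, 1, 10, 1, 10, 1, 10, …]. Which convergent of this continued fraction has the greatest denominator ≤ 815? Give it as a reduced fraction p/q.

846/143

a_0 = 5: 5/1  (≤ bound)
a_1 = 1: 6/1  (≤ bound)
a_2 = 10: 65/11  (≤ bound)
a_3 = 1: 71/12  (≤ bound)
a_4 = 10: 775/131  (≤ bound)
a_5 = 1: 846/143  (≤ bound)
a_6 = 10: 9235/1561  (> 815, stop)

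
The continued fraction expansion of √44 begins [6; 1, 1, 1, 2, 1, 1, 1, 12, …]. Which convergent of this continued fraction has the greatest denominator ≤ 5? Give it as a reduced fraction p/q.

20/3

a_0 = 6: 6/1  (≤ bound)
a_1 = 1: 7/1  (≤ bound)
a_2 = 1: 13/2  (≤ bound)
a_3 = 1: 20/3  (≤ bound)
a_4 = 2: 53/8  (> 5, stop)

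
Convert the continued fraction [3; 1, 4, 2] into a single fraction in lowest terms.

a_0 = 3: 3/1
a_1 = 1: 4/1
a_2 = 4: 19/5
a_3 = 2: 42/11

42/11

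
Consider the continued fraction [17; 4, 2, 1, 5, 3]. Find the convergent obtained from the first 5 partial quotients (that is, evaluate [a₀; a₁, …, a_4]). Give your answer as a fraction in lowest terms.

1275/74

Starting at the tail and folding back:
Start with 5.
1 + 1/(5/1) = 1 + 1/5 = 6/5
2 + 1/(6/5) = 2 + 5/6 = 17/6
4 + 1/(17/6) = 4 + 6/17 = 74/17
17 + 1/(74/17) = 17 + 17/74 = 1275/74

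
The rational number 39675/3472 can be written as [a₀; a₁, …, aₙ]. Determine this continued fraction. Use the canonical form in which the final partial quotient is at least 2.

Repeatedly divide and take the remainder:
39675 = 11·3472 + 1483, so a_0 = 11
3472 = 2·1483 + 506, so a_1 = 2
1483 = 2·506 + 471, so a_2 = 2
506 = 1·471 + 35, so a_3 = 1
471 = 13·35 + 16, so a_4 = 13
35 = 2·16 + 3, so a_5 = 2
16 = 5·3 + 1, so a_6 = 5
3 = 3·1 + 0, so a_7 = 3

[11; 2, 2, 1, 13, 2, 5, 3]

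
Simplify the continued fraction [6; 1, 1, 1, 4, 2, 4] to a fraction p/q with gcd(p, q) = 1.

Collapse the nested fraction from the inside out:
Start with 4.
2 + 1/(4/1) = 2 + 1/4 = 9/4
4 + 1/(9/4) = 4 + 4/9 = 40/9
1 + 1/(40/9) = 1 + 9/40 = 49/40
1 + 1/(49/40) = 1 + 40/49 = 89/49
1 + 1/(89/49) = 1 + 49/89 = 138/89
6 + 1/(138/89) = 6 + 89/138 = 917/138

917/138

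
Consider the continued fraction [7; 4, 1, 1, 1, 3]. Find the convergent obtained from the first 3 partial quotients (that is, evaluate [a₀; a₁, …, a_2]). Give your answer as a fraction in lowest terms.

a_0 = 7: 7/1
a_1 = 4: 29/4
a_2 = 1: 36/5

36/5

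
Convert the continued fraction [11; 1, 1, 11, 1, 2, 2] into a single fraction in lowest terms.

Start with 2.
2 + 1/(2/1) = 2 + 1/2 = 5/2
1 + 1/(5/2) = 1 + 2/5 = 7/5
11 + 1/(7/5) = 11 + 5/7 = 82/7
1 + 1/(82/7) = 1 + 7/82 = 89/82
1 + 1/(89/82) = 1 + 82/89 = 171/89
11 + 1/(171/89) = 11 + 89/171 = 1970/171

1970/171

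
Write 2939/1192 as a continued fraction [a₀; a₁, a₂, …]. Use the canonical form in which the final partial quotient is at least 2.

[2; 2, 6, 1, 3, 3, 6]

Run the Euclidean algorithm, recording each quotient:
⌊2939/1192⌋ = 2, remainder 555
⌊1192/555⌋ = 2, remainder 82
⌊555/82⌋ = 6, remainder 63
⌊82/63⌋ = 1, remainder 19
⌊63/19⌋ = 3, remainder 6
⌊19/6⌋ = 3, remainder 1
⌊6/1⌋ = 6, remainder 0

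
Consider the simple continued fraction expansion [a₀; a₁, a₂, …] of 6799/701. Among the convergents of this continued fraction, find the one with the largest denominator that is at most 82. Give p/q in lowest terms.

97/10

a_0 = 9: 9/1  (≤ bound)
a_1 = 1: 10/1  (≤ bound)
a_2 = 2: 29/3  (≤ bound)
a_3 = 3: 97/10  (≤ bound)
a_4 = 9: 902/93  (> 82, stop)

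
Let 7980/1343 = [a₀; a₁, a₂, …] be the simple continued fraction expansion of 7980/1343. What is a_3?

Apply division with remainder until the remainder is 0:
7980 = 5·1343 + 1265, so a_0 = 5
1343 = 1·1265 + 78, so a_1 = 1
1265 = 16·78 + 17, so a_2 = 16
78 = 4·17 + 10, so a_3 = 4

4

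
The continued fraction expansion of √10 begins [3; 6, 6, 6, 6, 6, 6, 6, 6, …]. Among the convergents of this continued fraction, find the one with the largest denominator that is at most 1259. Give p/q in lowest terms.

List convergents until the denominator exceeds the bound:
a_0 = 3: 3/1  (≤ bound)
a_1 = 6: 19/6  (≤ bound)
a_2 = 6: 117/37  (≤ bound)
a_3 = 6: 721/228  (≤ bound)
a_4 = 6: 4443/1405  (> 1259, stop)

721/228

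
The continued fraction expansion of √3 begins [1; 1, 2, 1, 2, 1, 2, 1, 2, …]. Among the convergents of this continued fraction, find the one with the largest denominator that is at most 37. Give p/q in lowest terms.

List convergents until the denominator exceeds the bound:
a_0 = 1: 1/1  (≤ bound)
a_1 = 1: 2/1  (≤ bound)
a_2 = 2: 5/3  (≤ bound)
a_3 = 1: 7/4  (≤ bound)
a_4 = 2: 19/11  (≤ bound)
a_5 = 1: 26/15  (≤ bound)
a_6 = 2: 71/41  (> 37, stop)

26/15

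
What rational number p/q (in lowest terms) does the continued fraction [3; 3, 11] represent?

113/34

a_0 = 3: 3/1
a_1 = 3: 10/3
a_2 = 11: 113/34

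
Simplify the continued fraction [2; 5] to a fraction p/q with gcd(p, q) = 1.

Work from the innermost term outward:
Start with 5.
2 + 1/(5/1) = 2 + 1/5 = 11/5

11/5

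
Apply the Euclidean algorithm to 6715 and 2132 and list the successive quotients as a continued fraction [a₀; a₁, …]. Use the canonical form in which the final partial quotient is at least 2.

[3; 6, 1, 2, 6, 3, 5]

Run the Euclidean algorithm, recording each quotient:
6715 = 3·2132 + 319, so a_0 = 3
2132 = 6·319 + 218, so a_1 = 6
319 = 1·218 + 101, so a_2 = 1
218 = 2·101 + 16, so a_3 = 2
101 = 6·16 + 5, so a_4 = 6
16 = 3·5 + 1, so a_5 = 3
5 = 5·1 + 0, so a_6 = 5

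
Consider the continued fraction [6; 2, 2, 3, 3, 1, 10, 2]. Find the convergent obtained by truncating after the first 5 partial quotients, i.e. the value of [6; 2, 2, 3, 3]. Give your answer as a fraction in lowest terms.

359/56

a_0 = 6: 6/1
a_1 = 2: 13/2
a_2 = 2: 32/5
a_3 = 3: 109/17
a_4 = 3: 359/56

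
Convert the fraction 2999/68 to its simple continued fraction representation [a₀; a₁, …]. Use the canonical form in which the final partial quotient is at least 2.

Apply division with remainder until the remainder is 0:
⌊2999/68⌋ = 44, remainder 7
⌊68/7⌋ = 9, remainder 5
⌊7/5⌋ = 1, remainder 2
⌊5/2⌋ = 2, remainder 1
⌊2/1⌋ = 2, remainder 0

[44; 9, 1, 2, 2]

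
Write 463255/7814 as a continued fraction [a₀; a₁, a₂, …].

[59; 3, 1, 1, 44, 12, 2]

⌊463255/7814⌋ = 59, remainder 2229
⌊7814/2229⌋ = 3, remainder 1127
⌊2229/1127⌋ = 1, remainder 1102
⌊1127/1102⌋ = 1, remainder 25
⌊1102/25⌋ = 44, remainder 2
⌊25/2⌋ = 12, remainder 1
⌊2/1⌋ = 2, remainder 0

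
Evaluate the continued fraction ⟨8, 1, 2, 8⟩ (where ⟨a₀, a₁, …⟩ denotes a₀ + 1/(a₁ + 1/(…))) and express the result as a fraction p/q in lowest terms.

217/25

Use the convergent recurrence hₖ = aₖ·hₖ₋₁ + hₖ₋₂ (and likewise for the denominators kₖ):
a_0 = 8: 8/1
a_1 = 1: 9/1
a_2 = 2: 26/3
a_3 = 8: 217/25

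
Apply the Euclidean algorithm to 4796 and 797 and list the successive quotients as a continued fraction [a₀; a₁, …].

[6; 56, 1, 13]

Repeatedly divide and take the remainder:
⌊4796/797⌋ = 6, remainder 14
⌊797/14⌋ = 56, remainder 13
⌊14/13⌋ = 1, remainder 1
⌊13/1⌋ = 13, remainder 0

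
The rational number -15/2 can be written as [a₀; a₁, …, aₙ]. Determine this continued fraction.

-15 = -8·2 + 1, so a_0 = -8
2 = 2·1 + 0, so a_1 = 2

[-8; 2]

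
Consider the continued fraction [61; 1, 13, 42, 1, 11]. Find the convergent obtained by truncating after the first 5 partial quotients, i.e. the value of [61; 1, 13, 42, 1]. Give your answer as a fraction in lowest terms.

37343/603

a_0 = 61: 61/1
a_1 = 1: 62/1
a_2 = 13: 867/14
a_3 = 42: 36476/589
a_4 = 1: 37343/603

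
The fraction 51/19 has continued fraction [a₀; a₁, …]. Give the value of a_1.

1

51 = 2·19 + 13, so a_0 = 2
19 = 1·13 + 6, so a_1 = 1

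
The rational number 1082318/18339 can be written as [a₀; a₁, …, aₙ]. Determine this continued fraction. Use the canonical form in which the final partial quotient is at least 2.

[59; 57, 1, 5, 1, 2, 1, 11]

Run the Euclidean algorithm, recording each quotient:
⌊1082318/18339⌋ = 59, remainder 317
⌊18339/317⌋ = 57, remainder 270
⌊317/270⌋ = 1, remainder 47
⌊270/47⌋ = 5, remainder 35
⌊47/35⌋ = 1, remainder 12
⌊35/12⌋ = 2, remainder 11
⌊12/11⌋ = 1, remainder 1
⌊11/1⌋ = 11, remainder 0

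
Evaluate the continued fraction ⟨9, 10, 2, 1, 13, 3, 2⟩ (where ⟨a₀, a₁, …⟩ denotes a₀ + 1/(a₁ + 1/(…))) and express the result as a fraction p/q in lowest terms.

a_0 = 9: 9/1
a_1 = 10: 91/10
a_2 = 2: 191/21
a_3 = 1: 282/31
a_4 = 13: 3857/424
a_5 = 3: 11853/1303
a_6 = 2: 27563/3030

27563/3030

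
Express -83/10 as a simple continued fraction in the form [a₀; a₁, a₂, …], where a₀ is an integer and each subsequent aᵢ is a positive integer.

[-9; 1, 2, 3]

Run the Euclidean algorithm, recording each quotient:
-83 = -9·10 + 7, so a_0 = -9
10 = 1·7 + 3, so a_1 = 1
7 = 2·3 + 1, so a_2 = 2
3 = 3·1 + 0, so a_3 = 3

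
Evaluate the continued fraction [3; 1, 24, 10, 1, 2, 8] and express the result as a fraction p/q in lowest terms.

Start with 8.
2 + 1/(8/1) = 2 + 1/8 = 17/8
1 + 1/(17/8) = 1 + 8/17 = 25/17
10 + 1/(25/17) = 10 + 17/25 = 267/25
24 + 1/(267/25) = 24 + 25/267 = 6433/267
1 + 1/(6433/267) = 1 + 267/6433 = 6700/6433
3 + 1/(6700/6433) = 3 + 6433/6700 = 26533/6700

26533/6700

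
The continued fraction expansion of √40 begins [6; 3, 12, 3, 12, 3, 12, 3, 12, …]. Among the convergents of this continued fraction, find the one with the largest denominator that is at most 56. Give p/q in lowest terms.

234/37

List convergents until the denominator exceeds the bound:
a_0 = 6: 6/1  (≤ bound)
a_1 = 3: 19/3  (≤ bound)
a_2 = 12: 234/37  (≤ bound)
a_3 = 3: 721/114  (> 56, stop)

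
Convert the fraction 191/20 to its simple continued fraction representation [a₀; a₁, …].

191 ÷ 20 → quotient 9, remainder 11
20 ÷ 11 → quotient 1, remainder 9
11 ÷ 9 → quotient 1, remainder 2
9 ÷ 2 → quotient 4, remainder 1
2 ÷ 1 → quotient 2, remainder 0

[9; 1, 1, 4, 2]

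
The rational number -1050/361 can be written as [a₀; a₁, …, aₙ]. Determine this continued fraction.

⌊-1050/361⌋ = -3, remainder 33
⌊361/33⌋ = 10, remainder 31
⌊33/31⌋ = 1, remainder 2
⌊31/2⌋ = 15, remainder 1
⌊2/1⌋ = 2, remainder 0

[-3; 10, 1, 15, 2]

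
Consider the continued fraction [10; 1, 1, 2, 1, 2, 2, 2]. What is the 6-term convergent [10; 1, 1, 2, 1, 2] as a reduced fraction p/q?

201/19

Build up convergents one term at a time:
a_0 = 10: 10/1
a_1 = 1: 11/1
a_2 = 1: 21/2
a_3 = 2: 53/5
a_4 = 1: 74/7
a_5 = 2: 201/19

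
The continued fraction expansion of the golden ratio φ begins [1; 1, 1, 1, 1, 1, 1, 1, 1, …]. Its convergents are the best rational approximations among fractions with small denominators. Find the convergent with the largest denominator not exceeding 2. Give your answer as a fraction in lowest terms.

3/2

a_0 = 1: 1/1  (≤ bound)
a_1 = 1: 2/1  (≤ bound)
a_2 = 1: 3/2  (≤ bound)
a_3 = 1: 5/3  (> 2, stop)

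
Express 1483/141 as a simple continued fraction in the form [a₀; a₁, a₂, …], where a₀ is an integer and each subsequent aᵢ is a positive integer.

1483 = 10·141 + 73, so a_0 = 10
141 = 1·73 + 68, so a_1 = 1
73 = 1·68 + 5, so a_2 = 1
68 = 13·5 + 3, so a_3 = 13
5 = 1·3 + 2, so a_4 = 1
3 = 1·2 + 1, so a_5 = 1
2 = 2·1 + 0, so a_6 = 2

[10; 1, 1, 13, 1, 1, 2]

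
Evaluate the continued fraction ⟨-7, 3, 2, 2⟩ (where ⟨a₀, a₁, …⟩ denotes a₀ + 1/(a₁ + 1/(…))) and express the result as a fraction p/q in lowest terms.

Work from the innermost term outward:
Start with 2.
2 + 1/(2/1) = 2 + 1/2 = 5/2
3 + 1/(5/2) = 3 + 2/5 = 17/5
-7 + 1/(17/5) = -7 + 5/17 = -114/17

-114/17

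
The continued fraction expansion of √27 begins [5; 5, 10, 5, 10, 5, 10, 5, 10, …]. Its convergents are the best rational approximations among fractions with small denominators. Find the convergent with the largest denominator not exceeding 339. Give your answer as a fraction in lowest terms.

a_0 = 5: 5/1  (≤ bound)
a_1 = 5: 26/5  (≤ bound)
a_2 = 10: 265/51  (≤ bound)
a_3 = 5: 1351/260  (≤ bound)
a_4 = 10: 13775/2651  (> 339, stop)

1351/260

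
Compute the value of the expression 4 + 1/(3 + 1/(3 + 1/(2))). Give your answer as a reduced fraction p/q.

99/23

Start with 2.
3 + 1/(2/1) = 3 + 1/2 = 7/2
3 + 1/(7/2) = 3 + 2/7 = 23/7
4 + 1/(23/7) = 4 + 7/23 = 99/23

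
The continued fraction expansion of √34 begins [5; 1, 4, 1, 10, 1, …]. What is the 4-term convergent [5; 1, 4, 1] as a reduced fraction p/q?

35/6

a_0 = 5: 5/1
a_1 = 1: 6/1
a_2 = 4: 29/5
a_3 = 1: 35/6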